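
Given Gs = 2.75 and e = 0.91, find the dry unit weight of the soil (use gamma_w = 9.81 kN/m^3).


Using gamma_d = Gs * gamma_w / (1 + e)
gamma_d = 2.75 * 9.81 / (1 + 0.91)
gamma_d = 2.75 * 9.81 / 1.91
gamma_d = 14.124 kN/m^3


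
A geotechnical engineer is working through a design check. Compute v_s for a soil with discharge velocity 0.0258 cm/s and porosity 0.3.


Using v_s = v_d / n
v_s = 0.0258 / 0.3
v_s = 0.086 cm/s


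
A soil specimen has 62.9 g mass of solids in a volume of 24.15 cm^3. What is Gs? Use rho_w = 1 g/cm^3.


Using Gs = m_s / (V_s * rho_w)
Since rho_w = 1 g/cm^3:
Gs = 62.9 / 24.15
Gs = 2.605


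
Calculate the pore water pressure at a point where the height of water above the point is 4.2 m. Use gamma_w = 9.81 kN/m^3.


Result: 41.2 kPa

Derivation:
Using u = gamma_w * h_w
u = 9.81 * 4.2
u = 41.2 kPa


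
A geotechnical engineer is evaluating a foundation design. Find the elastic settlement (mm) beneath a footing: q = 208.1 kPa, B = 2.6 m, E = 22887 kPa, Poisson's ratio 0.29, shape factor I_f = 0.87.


Using Se = q * B * (1 - nu^2) * I_f / E
1 - nu^2 = 1 - 0.29^2 = 0.9159
Se = 208.1 * 2.6 * 0.9159 * 0.87 / 22887
Se = 0.018838 m
Convert to mm: Se = 0.018838 * 1000 = 18.838 mm


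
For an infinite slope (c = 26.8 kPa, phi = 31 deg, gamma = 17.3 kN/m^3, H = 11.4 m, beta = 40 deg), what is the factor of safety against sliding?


Using Fs = c / (gamma*H*sin(beta)*cos(beta)) + tan(phi)/tan(beta)
Cohesion contribution = 26.8 / (17.3*11.4*sin(40)*cos(40))
Cohesion contribution = 0.27597
Friction contribution = tan(31)/tan(40) = 0.716078
Fs = 0.27597 + 0.716078
Fs = 0.992


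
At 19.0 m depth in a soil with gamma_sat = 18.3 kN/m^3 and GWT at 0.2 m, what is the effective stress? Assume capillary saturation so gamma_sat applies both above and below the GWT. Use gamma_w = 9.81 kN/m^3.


Result: 163.27 kPa

Derivation:
Total stress = gamma_sat * depth
sigma = 18.3 * 19.0 = 347.7 kPa
Pore water pressure u = gamma_w * (depth - d_wt)
u = 9.81 * (19.0 - 0.2) = 184.428 kPa
Effective stress = sigma - u
sigma' = 347.7 - 184.428 = 163.27 kPa


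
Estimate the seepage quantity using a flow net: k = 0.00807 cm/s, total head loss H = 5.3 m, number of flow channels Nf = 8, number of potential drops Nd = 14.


Result: 0.0002444 m^3/s per m

Derivation:
Convert k to m/s for unit consistency with H:
k = 0.00807 cm/s = 0.00807 / 100 m/s = 8.07e-05 m/s
Using q = k * H * Nf / Nd
Nf / Nd = 8 / 14 = 0.5714
q = 8.07e-05 * 5.3 * 0.5714
q = 0.0002444 m^3/s per m


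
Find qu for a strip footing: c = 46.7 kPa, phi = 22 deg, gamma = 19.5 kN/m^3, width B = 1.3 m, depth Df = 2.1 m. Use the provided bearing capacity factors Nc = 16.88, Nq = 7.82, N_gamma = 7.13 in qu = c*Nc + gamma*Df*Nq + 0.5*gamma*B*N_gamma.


Compute qu = c*Nc + gamma*Df*Nq + 0.5*gamma*B*N_gamma
Term 1: 46.7 * 16.88 = 788.296
Term 2: 19.5 * 2.1 * 7.82 = 320.229
Term 3: 0.5 * 19.5 * 1.3 * 7.13 = 90.37275
qu = 788.296 + 320.229 + 90.37275
qu = 1198.9 kPa


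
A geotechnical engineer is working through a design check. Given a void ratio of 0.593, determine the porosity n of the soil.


Result: 0.3723

Derivation:
Using the relation n = e / (1 + e)
n = 0.593 / (1 + 0.593)
n = 0.593 / 1.593
n = 0.3723


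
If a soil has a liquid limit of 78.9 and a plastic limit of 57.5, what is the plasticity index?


Using PI = LL - PL
PI = 78.9 - 57.5
PI = 21.4


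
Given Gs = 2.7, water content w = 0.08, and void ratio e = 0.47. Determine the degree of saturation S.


Using S = Gs * w / e
S = 2.7 * 0.08 / 0.47
S = 0.4596


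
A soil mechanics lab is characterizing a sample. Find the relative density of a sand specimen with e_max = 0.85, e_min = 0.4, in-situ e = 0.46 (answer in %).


Result: 86.67 %

Derivation:
Using Dr = (e_max - e) / (e_max - e_min) * 100
e_max - e = 0.85 - 0.46 = 0.39
e_max - e_min = 0.85 - 0.4 = 0.45
Dr = 0.39 / 0.45 * 100
Dr = 86.67 %


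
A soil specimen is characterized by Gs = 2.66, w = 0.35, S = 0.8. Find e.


Using the relation e = Gs * w / S
e = 2.66 * 0.35 / 0.8
e = 1.1637


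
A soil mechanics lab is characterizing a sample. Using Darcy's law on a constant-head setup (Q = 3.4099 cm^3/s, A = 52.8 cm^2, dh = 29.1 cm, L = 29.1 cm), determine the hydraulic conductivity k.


Compute hydraulic gradient:
i = dh / L = 29.1 / 29.1 = 1
Then apply Darcy's law:
k = Q / (A * i)
k = 3.4099 / (52.8 * 1)
k = 3.4099 / 52.8
k = 0.064581 cm/s


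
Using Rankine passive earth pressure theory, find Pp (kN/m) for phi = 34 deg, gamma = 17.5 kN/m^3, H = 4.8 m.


Compute passive earth pressure coefficient:
Kp = tan^2(45 + phi/2) = tan^2(62.0) = 3.537132
Compute passive force:
Pp = 0.5 * Kp * gamma * H^2
Pp = 0.5 * 3.537132 * 17.5 * 4.8^2
Pp = 713.09 kN/m


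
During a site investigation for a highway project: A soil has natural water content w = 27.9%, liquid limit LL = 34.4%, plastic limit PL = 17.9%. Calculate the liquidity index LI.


First compute the plasticity index:
PI = LL - PL = 34.4 - 17.9 = 16.5
Then compute the liquidity index:
LI = (w - PL) / PI
LI = (27.9 - 17.9) / 16.5
LI = 0.606


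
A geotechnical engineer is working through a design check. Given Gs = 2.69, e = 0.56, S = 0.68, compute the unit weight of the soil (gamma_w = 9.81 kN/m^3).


Result: 19.311 kN/m^3

Derivation:
Using gamma = gamma_w * (Gs + S*e) / (1 + e)
Numerator: Gs + S*e = 2.69 + 0.68*0.56 = 3.0708
Denominator: 1 + e = 1 + 0.56 = 1.56
gamma = 9.81 * 3.0708 / 1.56
gamma = 19.311 kN/m^3


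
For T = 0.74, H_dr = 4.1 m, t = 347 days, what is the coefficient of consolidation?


Using cv = T * H_dr^2 / t
H_dr^2 = 4.1^2 = 16.81
cv = 0.74 * 16.81 / 347
cv = 0.03585 m^2/day


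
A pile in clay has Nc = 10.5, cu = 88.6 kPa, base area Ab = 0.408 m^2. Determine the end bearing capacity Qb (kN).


Using Qb = Nc * cu * Ab
Qb = 10.5 * 88.6 * 0.408
Qb = 379.56 kN


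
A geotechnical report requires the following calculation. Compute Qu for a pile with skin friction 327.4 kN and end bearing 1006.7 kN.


Using Qu = Qf + Qb
Qu = 327.4 + 1006.7
Qu = 1334.1 kN


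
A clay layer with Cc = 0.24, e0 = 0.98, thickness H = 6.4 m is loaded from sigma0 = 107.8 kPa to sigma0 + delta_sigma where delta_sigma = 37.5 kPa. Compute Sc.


Using Sc = Cc * H / (1 + e0) * log10((sigma0 + delta_sigma) / sigma0)
Stress ratio = (107.8 + 37.5) / 107.8 = 1.34787
log10(1.34787) = 0.129647
Cc * H / (1 + e0) = 0.24 * 6.4 / (1 + 0.98) = 0.775758
Sc = 0.775758 * 0.129647
Sc = 0.1006 m


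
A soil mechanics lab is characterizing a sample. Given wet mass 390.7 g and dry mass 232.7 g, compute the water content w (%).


Using w = (m_wet - m_dry) / m_dry * 100
m_wet - m_dry = 390.7 - 232.7 = 158.0 g
w = 158.0 / 232.7 * 100
w = 67.9 %


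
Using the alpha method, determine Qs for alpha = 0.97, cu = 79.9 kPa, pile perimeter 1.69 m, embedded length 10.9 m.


Result: 1427.68 kN

Derivation:
Using Qs = alpha * cu * perimeter * L
Qs = 0.97 * 79.9 * 1.69 * 10.9
Qs = 1427.68 kN


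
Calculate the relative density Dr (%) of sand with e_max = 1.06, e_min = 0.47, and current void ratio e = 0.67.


Result: 66.1 %

Derivation:
Using Dr = (e_max - e) / (e_max - e_min) * 100
e_max - e = 1.06 - 0.67 = 0.39
e_max - e_min = 1.06 - 0.47 = 0.59
Dr = 0.39 / 0.59 * 100
Dr = 66.1 %


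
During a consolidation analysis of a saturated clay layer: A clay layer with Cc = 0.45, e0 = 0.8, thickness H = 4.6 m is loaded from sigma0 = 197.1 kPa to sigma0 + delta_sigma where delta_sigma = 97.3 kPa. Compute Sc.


Result: 0.2004 m

Derivation:
Using Sc = Cc * H / (1 + e0) * log10((sigma0 + delta_sigma) / sigma0)
Stress ratio = (197.1 + 97.3) / 197.1 = 1.49366
log10(1.49366) = 0.174251
Cc * H / (1 + e0) = 0.45 * 4.6 / (1 + 0.8) = 1.15
Sc = 1.15 * 0.174251
Sc = 0.2004 m


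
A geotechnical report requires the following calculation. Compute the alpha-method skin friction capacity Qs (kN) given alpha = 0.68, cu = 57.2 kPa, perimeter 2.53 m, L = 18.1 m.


Result: 1781.16 kN

Derivation:
Using Qs = alpha * cu * perimeter * L
Qs = 0.68 * 57.2 * 2.53 * 18.1
Qs = 1781.16 kN


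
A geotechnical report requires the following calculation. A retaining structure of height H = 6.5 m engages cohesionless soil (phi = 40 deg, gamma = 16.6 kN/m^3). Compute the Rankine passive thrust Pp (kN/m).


Compute passive earth pressure coefficient:
Kp = tan^2(45 + phi/2) = tan^2(65.0) = 4.59891
Compute passive force:
Pp = 0.5 * Kp * gamma * H^2
Pp = 0.5 * 4.59891 * 16.6 * 6.5^2
Pp = 1612.72 kN/m


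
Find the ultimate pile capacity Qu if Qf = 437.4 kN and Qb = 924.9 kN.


Using Qu = Qf + Qb
Qu = 437.4 + 924.9
Qu = 1362.3 kN


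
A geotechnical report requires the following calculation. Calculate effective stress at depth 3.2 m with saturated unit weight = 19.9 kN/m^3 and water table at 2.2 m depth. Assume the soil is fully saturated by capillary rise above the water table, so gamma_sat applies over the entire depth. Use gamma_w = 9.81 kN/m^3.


Result: 53.87 kPa

Derivation:
Total stress = gamma_sat * depth
sigma = 19.9 * 3.2 = 63.68 kPa
Pore water pressure u = gamma_w * (depth - d_wt)
u = 9.81 * (3.2 - 2.2) = 9.81 kPa
Effective stress = sigma - u
sigma' = 63.68 - 9.81 = 53.87 kPa


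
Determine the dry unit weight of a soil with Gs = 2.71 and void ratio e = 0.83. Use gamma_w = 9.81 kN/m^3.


Using gamma_d = Gs * gamma_w / (1 + e)
gamma_d = 2.71 * 9.81 / (1 + 0.83)
gamma_d = 2.71 * 9.81 / 1.83
gamma_d = 14.527 kN/m^3


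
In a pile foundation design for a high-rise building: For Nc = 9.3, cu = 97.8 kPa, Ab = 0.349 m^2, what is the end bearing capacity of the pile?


Using Qb = Nc * cu * Ab
Qb = 9.3 * 97.8 * 0.349
Qb = 317.43 kN


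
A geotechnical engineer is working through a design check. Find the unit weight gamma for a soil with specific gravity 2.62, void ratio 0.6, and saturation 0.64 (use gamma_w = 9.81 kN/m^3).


Result: 18.418 kN/m^3

Derivation:
Using gamma = gamma_w * (Gs + S*e) / (1 + e)
Numerator: Gs + S*e = 2.62 + 0.64*0.6 = 3.004
Denominator: 1 + e = 1 + 0.6 = 1.6
gamma = 9.81 * 3.004 / 1.6
gamma = 18.418 kN/m^3


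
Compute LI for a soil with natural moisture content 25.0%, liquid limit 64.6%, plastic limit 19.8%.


Result: 0.116

Derivation:
First compute the plasticity index:
PI = LL - PL = 64.6 - 19.8 = 44.8
Then compute the liquidity index:
LI = (w - PL) / PI
LI = (25.0 - 19.8) / 44.8
LI = 0.116


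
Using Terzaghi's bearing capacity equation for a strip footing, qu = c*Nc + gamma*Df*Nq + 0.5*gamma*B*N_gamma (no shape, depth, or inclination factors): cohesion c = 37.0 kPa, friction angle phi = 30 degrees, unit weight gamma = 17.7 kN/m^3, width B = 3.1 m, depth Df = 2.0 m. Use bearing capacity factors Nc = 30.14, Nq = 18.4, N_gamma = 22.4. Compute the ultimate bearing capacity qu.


Compute qu = c*Nc + gamma*Df*Nq + 0.5*gamma*B*N_gamma
Term 1: 37.0 * 30.14 = 1115.18
Term 2: 17.7 * 2.0 * 18.4 = 651.36
Term 3: 0.5 * 17.7 * 3.1 * 22.4 = 614.544
qu = 1115.18 + 651.36 + 614.544
qu = 2381.08 kPa


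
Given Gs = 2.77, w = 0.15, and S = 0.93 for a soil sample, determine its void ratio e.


Using the relation e = Gs * w / S
e = 2.77 * 0.15 / 0.93
e = 0.4468


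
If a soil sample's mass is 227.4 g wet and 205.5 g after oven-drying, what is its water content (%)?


Using w = (m_wet - m_dry) / m_dry * 100
m_wet - m_dry = 227.4 - 205.5 = 21.9 g
w = 21.9 / 205.5 * 100
w = 10.66 %


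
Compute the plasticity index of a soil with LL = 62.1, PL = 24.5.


Using PI = LL - PL
PI = 62.1 - 24.5
PI = 37.6


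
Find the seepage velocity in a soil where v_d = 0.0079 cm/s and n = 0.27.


Result: 0.02926 cm/s

Derivation:
Using v_s = v_d / n
v_s = 0.0079 / 0.27
v_s = 0.02926 cm/s


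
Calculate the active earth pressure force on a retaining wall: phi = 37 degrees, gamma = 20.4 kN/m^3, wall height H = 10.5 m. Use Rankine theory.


Result: 279.54 kN/m

Derivation:
Compute active earth pressure coefficient:
Ka = tan^2(45 - phi/2) = tan^2(26.5) = 0.248584
Compute active force:
Pa = 0.5 * Ka * gamma * H^2
Pa = 0.5 * 0.248584 * 20.4 * 10.5^2
Pa = 279.54 kN/m


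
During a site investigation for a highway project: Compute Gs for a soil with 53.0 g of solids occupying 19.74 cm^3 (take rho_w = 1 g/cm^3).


Result: 2.685

Derivation:
Using Gs = m_s / (V_s * rho_w)
Since rho_w = 1 g/cm^3:
Gs = 53.0 / 19.74
Gs = 2.685


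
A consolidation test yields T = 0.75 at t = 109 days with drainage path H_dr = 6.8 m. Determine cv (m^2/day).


Result: 0.31817 m^2/day

Derivation:
Using cv = T * H_dr^2 / t
H_dr^2 = 6.8^2 = 46.24
cv = 0.75 * 46.24 / 109
cv = 0.31817 m^2/day


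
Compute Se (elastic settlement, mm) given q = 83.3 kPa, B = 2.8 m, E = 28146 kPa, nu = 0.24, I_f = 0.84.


Using Se = q * B * (1 - nu^2) * I_f / E
1 - nu^2 = 1 - 0.24^2 = 0.9424
Se = 83.3 * 2.8 * 0.9424 * 0.84 / 28146
Se = 0.006560 m
Convert to mm: Se = 0.006560 * 1000 = 6.56 mm


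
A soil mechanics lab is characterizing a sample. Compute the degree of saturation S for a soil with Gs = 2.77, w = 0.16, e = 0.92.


Using S = Gs * w / e
S = 2.77 * 0.16 / 0.92
S = 0.4817


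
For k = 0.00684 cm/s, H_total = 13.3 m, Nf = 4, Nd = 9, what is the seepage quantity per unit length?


Convert k to m/s for unit consistency with H:
k = 0.00684 cm/s = 0.00684 / 100 m/s = 6.84e-05 m/s
Using q = k * H * Nf / Nd
Nf / Nd = 4 / 9 = 0.4444
q = 6.84e-05 * 13.3 * 0.4444
q = 0.0004043 m^3/s per m


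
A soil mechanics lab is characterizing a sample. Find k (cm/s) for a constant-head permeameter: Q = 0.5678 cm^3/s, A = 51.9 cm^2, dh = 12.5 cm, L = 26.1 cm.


Compute hydraulic gradient:
i = dh / L = 12.5 / 26.1 = 0.478927
Then apply Darcy's law:
k = Q / (A * i)
k = 0.5678 / (51.9 * 0.478927)
k = 0.5678 / 24.8563
k = 0.022843 cm/s


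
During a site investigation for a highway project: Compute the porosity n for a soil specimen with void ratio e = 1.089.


Using the relation n = e / (1 + e)
n = 1.089 / (1 + 1.089)
n = 1.089 / 2.089
n = 0.5213


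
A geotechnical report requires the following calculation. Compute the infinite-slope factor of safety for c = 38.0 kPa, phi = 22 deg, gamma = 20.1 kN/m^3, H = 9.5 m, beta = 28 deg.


Result: 1.24

Derivation:
Using Fs = c / (gamma*H*sin(beta)*cos(beta)) + tan(phi)/tan(beta)
Cohesion contribution = 38.0 / (20.1*9.5*sin(28)*cos(28))
Cohesion contribution = 0.480087
Friction contribution = tan(22)/tan(28) = 0.759863
Fs = 0.480087 + 0.759863
Fs = 1.24


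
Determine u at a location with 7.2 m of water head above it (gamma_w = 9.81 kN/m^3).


Using u = gamma_w * h_w
u = 9.81 * 7.2
u = 70.63 kPa


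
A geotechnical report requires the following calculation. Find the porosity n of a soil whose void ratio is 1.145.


Result: 0.5338

Derivation:
Using the relation n = e / (1 + e)
n = 1.145 / (1 + 1.145)
n = 1.145 / 2.145
n = 0.5338


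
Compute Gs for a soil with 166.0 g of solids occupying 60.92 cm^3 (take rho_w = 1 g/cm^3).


Using Gs = m_s / (V_s * rho_w)
Since rho_w = 1 g/cm^3:
Gs = 166.0 / 60.92
Gs = 2.725


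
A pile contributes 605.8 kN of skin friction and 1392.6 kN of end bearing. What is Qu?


Result: 1998.4 kN

Derivation:
Using Qu = Qf + Qb
Qu = 605.8 + 1392.6
Qu = 1998.4 kN


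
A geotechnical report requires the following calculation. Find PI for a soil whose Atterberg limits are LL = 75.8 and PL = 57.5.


Using PI = LL - PL
PI = 75.8 - 57.5
PI = 18.3


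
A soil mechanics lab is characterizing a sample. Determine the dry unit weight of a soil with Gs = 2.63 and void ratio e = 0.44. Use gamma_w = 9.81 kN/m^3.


Using gamma_d = Gs * gamma_w / (1 + e)
gamma_d = 2.63 * 9.81 / (1 + 0.44)
gamma_d = 2.63 * 9.81 / 1.44
gamma_d = 17.917 kN/m^3


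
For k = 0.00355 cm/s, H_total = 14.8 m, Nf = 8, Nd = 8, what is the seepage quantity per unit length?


Convert k to m/s for unit consistency with H:
k = 0.00355 cm/s = 0.00355 / 100 m/s = 3.55e-05 m/s
Using q = k * H * Nf / Nd
Nf / Nd = 8 / 8 = 1.0
q = 3.55e-05 * 14.8 * 1.0
q = 0.0005254 m^3/s per m


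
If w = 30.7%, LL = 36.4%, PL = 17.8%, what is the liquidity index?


First compute the plasticity index:
PI = LL - PL = 36.4 - 17.8 = 18.6
Then compute the liquidity index:
LI = (w - PL) / PI
LI = (30.7 - 17.8) / 18.6
LI = 0.694


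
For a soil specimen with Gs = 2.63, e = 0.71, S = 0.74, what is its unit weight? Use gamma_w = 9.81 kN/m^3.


Result: 18.102 kN/m^3

Derivation:
Using gamma = gamma_w * (Gs + S*e) / (1 + e)
Numerator: Gs + S*e = 2.63 + 0.74*0.71 = 3.1554
Denominator: 1 + e = 1 + 0.71 = 1.71
gamma = 9.81 * 3.1554 / 1.71
gamma = 18.102 kN/m^3


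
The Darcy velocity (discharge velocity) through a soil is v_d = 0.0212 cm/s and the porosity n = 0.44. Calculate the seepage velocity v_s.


Using v_s = v_d / n
v_s = 0.0212 / 0.44
v_s = 0.04818 cm/s


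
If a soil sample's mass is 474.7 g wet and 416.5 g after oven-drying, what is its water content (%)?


Using w = (m_wet - m_dry) / m_dry * 100
m_wet - m_dry = 474.7 - 416.5 = 58.2 g
w = 58.2 / 416.5 * 100
w = 13.97 %


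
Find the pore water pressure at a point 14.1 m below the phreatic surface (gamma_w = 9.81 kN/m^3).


Result: 138.32 kPa

Derivation:
Using u = gamma_w * h_w
u = 9.81 * 14.1
u = 138.32 kPa


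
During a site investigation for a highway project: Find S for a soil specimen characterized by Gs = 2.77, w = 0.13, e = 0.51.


Using S = Gs * w / e
S = 2.77 * 0.13 / 0.51
S = 0.7061


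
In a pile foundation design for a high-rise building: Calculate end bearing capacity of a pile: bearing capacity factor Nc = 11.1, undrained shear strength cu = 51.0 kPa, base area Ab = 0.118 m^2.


Result: 66.8 kN

Derivation:
Using Qb = Nc * cu * Ab
Qb = 11.1 * 51.0 * 0.118
Qb = 66.8 kN


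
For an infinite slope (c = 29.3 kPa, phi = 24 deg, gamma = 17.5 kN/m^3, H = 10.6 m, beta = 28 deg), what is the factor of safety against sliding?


Using Fs = c / (gamma*H*sin(beta)*cos(beta)) + tan(phi)/tan(beta)
Cohesion contribution = 29.3 / (17.5*10.6*sin(28)*cos(28))
Cohesion contribution = 0.381048
Friction contribution = tan(24)/tan(28) = 0.837353
Fs = 0.381048 + 0.837353
Fs = 1.218


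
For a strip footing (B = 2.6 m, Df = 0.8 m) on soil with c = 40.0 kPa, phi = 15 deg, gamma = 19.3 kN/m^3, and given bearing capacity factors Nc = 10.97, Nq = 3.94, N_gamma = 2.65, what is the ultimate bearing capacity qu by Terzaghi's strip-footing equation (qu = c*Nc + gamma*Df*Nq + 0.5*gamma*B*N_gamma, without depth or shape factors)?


Compute qu = c*Nc + gamma*Df*Nq + 0.5*gamma*B*N_gamma
Term 1: 40.0 * 10.97 = 438.8
Term 2: 19.3 * 0.8 * 3.94 = 60.8336
Term 3: 0.5 * 19.3 * 2.6 * 2.65 = 66.4885
qu = 438.8 + 60.8336 + 66.4885
qu = 566.12 kPa


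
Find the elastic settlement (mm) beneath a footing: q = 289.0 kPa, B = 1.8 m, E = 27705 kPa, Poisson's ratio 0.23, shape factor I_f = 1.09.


Using Se = q * B * (1 - nu^2) * I_f / E
1 - nu^2 = 1 - 0.23^2 = 0.9471
Se = 289.0 * 1.8 * 0.9471 * 1.09 / 27705
Se = 0.019384 m
Convert to mm: Se = 0.019384 * 1000 = 19.384 mm


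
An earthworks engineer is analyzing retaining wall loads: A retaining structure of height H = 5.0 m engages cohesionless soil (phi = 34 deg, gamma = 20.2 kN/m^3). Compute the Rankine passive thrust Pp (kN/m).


Compute passive earth pressure coefficient:
Kp = tan^2(45 + phi/2) = tan^2(62.0) = 3.537132
Compute passive force:
Pp = 0.5 * Kp * gamma * H^2
Pp = 0.5 * 3.537132 * 20.2 * 5.0^2
Pp = 893.13 kN/m


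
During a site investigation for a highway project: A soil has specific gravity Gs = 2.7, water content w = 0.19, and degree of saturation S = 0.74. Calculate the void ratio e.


Using the relation e = Gs * w / S
e = 2.7 * 0.19 / 0.74
e = 0.6932


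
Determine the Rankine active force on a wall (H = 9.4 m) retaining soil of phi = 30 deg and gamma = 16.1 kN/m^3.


Compute active earth pressure coefficient:
Ka = tan^2(45 - phi/2) = tan^2(30.0) = 0.333333
Compute active force:
Pa = 0.5 * Ka * gamma * H^2
Pa = 0.5 * 0.333333 * 16.1 * 9.4^2
Pa = 237.1 kN/m


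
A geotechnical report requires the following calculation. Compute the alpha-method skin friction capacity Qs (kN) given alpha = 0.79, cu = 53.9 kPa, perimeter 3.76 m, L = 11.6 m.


Using Qs = alpha * cu * perimeter * L
Qs = 0.79 * 53.9 * 3.76 * 11.6
Qs = 1857.21 kN


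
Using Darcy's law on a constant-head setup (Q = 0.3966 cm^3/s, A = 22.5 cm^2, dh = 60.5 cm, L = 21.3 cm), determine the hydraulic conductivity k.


Compute hydraulic gradient:
i = dh / L = 60.5 / 21.3 = 2.84038
Then apply Darcy's law:
k = Q / (A * i)
k = 0.3966 / (22.5 * 2.84038)
k = 0.3966 / 63.9085
k = 0.006206 cm/s


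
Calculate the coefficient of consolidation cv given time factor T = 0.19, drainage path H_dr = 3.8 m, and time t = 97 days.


Using cv = T * H_dr^2 / t
H_dr^2 = 3.8^2 = 14.44
cv = 0.19 * 14.44 / 97
cv = 0.02828 m^2/day


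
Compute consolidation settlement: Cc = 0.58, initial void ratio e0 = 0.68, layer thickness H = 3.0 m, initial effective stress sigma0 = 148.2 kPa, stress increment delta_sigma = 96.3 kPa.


Result: 0.2252 m

Derivation:
Using Sc = Cc * H / (1 + e0) * log10((sigma0 + delta_sigma) / sigma0)
Stress ratio = (148.2 + 96.3) / 148.2 = 1.6498
log10(1.6498) = 0.217431
Cc * H / (1 + e0) = 0.58 * 3.0 / (1 + 0.68) = 1.03571
Sc = 1.03571 * 0.217431
Sc = 0.2252 m


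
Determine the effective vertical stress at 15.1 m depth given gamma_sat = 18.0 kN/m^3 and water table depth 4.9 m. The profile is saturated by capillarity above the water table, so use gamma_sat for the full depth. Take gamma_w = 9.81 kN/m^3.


Total stress = gamma_sat * depth
sigma = 18.0 * 15.1 = 271.8 kPa
Pore water pressure u = gamma_w * (depth - d_wt)
u = 9.81 * (15.1 - 4.9) = 100.062 kPa
Effective stress = sigma - u
sigma' = 271.8 - 100.062 = 171.74 kPa


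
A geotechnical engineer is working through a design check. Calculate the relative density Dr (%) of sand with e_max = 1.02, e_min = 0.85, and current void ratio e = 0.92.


Result: 58.82 %

Derivation:
Using Dr = (e_max - e) / (e_max - e_min) * 100
e_max - e = 1.02 - 0.92 = 0.1
e_max - e_min = 1.02 - 0.85 = 0.17
Dr = 0.1 / 0.17 * 100
Dr = 58.82 %


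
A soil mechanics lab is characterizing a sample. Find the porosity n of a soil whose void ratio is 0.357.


Result: 0.2631

Derivation:
Using the relation n = e / (1 + e)
n = 0.357 / (1 + 0.357)
n = 0.357 / 1.357
n = 0.2631


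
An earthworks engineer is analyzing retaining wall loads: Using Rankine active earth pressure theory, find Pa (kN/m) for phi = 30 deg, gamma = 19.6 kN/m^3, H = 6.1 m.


Compute active earth pressure coefficient:
Ka = tan^2(45 - phi/2) = tan^2(30.0) = 0.333333
Compute active force:
Pa = 0.5 * Ka * gamma * H^2
Pa = 0.5 * 0.333333 * 19.6 * 6.1^2
Pa = 121.55 kN/m


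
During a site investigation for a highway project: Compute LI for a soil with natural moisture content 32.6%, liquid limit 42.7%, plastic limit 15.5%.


Result: 0.629

Derivation:
First compute the plasticity index:
PI = LL - PL = 42.7 - 15.5 = 27.2
Then compute the liquidity index:
LI = (w - PL) / PI
LI = (32.6 - 15.5) / 27.2
LI = 0.629


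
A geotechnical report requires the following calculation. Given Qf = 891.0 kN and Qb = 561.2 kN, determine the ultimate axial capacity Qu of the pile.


Using Qu = Qf + Qb
Qu = 891.0 + 561.2
Qu = 1452.2 kN


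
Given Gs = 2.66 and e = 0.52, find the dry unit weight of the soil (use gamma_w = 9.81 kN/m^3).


Using gamma_d = Gs * gamma_w / (1 + e)
gamma_d = 2.66 * 9.81 / (1 + 0.52)
gamma_d = 2.66 * 9.81 / 1.52
gamma_d = 17.168 kN/m^3


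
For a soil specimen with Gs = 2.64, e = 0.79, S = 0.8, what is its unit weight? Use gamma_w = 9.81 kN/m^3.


Using gamma = gamma_w * (Gs + S*e) / (1 + e)
Numerator: Gs + S*e = 2.64 + 0.8*0.79 = 3.272
Denominator: 1 + e = 1 + 0.79 = 1.79
gamma = 9.81 * 3.272 / 1.79
gamma = 17.932 kN/m^3


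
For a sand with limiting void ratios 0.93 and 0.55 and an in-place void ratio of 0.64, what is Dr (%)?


Using Dr = (e_max - e) / (e_max - e_min) * 100
e_max - e = 0.93 - 0.64 = 0.29
e_max - e_min = 0.93 - 0.55 = 0.38
Dr = 0.29 / 0.38 * 100
Dr = 76.32 %


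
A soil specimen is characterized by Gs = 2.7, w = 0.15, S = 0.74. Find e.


Result: 0.5473

Derivation:
Using the relation e = Gs * w / S
e = 2.7 * 0.15 / 0.74
e = 0.5473


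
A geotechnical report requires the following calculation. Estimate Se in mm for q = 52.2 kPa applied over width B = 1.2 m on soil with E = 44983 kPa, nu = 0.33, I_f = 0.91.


Using Se = q * B * (1 - nu^2) * I_f / E
1 - nu^2 = 1 - 0.33^2 = 0.8911
Se = 52.2 * 1.2 * 0.8911 * 0.91 / 44983
Se = 0.001129 m
Convert to mm: Se = 0.001129 * 1000 = 1.129 mm


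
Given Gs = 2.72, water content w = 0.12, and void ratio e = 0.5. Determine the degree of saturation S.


Using S = Gs * w / e
S = 2.72 * 0.12 / 0.5
S = 0.6528


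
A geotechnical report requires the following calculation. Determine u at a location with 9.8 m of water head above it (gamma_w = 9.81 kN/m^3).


Result: 96.14 kPa

Derivation:
Using u = gamma_w * h_w
u = 9.81 * 9.8
u = 96.14 kPa


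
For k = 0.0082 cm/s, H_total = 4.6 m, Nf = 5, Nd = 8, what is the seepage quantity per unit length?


Convert k to m/s for unit consistency with H:
k = 0.0082 cm/s = 0.0082 / 100 m/s = 8.2e-05 m/s
Using q = k * H * Nf / Nd
Nf / Nd = 5 / 8 = 0.625
q = 8.2e-05 * 4.6 * 0.625
q = 0.0002357 m^3/s per m


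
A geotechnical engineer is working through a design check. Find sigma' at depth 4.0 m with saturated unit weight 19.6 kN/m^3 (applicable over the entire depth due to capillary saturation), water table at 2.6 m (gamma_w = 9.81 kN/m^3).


Result: 64.67 kPa

Derivation:
Total stress = gamma_sat * depth
sigma = 19.6 * 4.0 = 78.4 kPa
Pore water pressure u = gamma_w * (depth - d_wt)
u = 9.81 * (4.0 - 2.6) = 13.734 kPa
Effective stress = sigma - u
sigma' = 78.4 - 13.734 = 64.67 kPa


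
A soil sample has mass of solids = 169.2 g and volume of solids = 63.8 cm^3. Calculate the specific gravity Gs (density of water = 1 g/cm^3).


Result: 2.652

Derivation:
Using Gs = m_s / (V_s * rho_w)
Since rho_w = 1 g/cm^3:
Gs = 169.2 / 63.8
Gs = 2.652


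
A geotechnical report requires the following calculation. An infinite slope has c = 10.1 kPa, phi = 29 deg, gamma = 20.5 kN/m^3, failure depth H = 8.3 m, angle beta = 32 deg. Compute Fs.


Using Fs = c / (gamma*H*sin(beta)*cos(beta)) + tan(phi)/tan(beta)
Cohesion contribution = 10.1 / (20.5*8.3*sin(32)*cos(32))
Cohesion contribution = 0.132087
Friction contribution = tan(29)/tan(32) = 0.88708
Fs = 0.132087 + 0.88708
Fs = 1.019


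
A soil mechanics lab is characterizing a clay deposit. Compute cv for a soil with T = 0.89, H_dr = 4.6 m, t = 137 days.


Using cv = T * H_dr^2 / t
H_dr^2 = 4.6^2 = 21.16
cv = 0.89 * 21.16 / 137
cv = 0.13746 m^2/day


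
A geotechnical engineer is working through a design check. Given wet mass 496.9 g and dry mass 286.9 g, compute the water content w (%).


Using w = (m_wet - m_dry) / m_dry * 100
m_wet - m_dry = 496.9 - 286.9 = 210.0 g
w = 210.0 / 286.9 * 100
w = 73.2 %


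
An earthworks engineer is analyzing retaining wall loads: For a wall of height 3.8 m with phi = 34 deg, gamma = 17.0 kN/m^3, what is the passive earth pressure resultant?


Result: 434.15 kN/m

Derivation:
Compute passive earth pressure coefficient:
Kp = tan^2(45 + phi/2) = tan^2(62.0) = 3.537132
Compute passive force:
Pp = 0.5 * Kp * gamma * H^2
Pp = 0.5 * 3.537132 * 17.0 * 3.8^2
Pp = 434.15 kN/m


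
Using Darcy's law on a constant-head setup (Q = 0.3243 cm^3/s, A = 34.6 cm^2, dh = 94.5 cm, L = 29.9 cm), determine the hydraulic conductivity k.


Compute hydraulic gradient:
i = dh / L = 94.5 / 29.9 = 3.16054
Then apply Darcy's law:
k = Q / (A * i)
k = 0.3243 / (34.6 * 3.16054)
k = 0.3243 / 109.355
k = 0.002966 cm/s


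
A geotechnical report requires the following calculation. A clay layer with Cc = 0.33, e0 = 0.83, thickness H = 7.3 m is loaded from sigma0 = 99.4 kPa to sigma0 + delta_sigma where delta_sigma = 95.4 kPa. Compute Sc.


Using Sc = Cc * H / (1 + e0) * log10((sigma0 + delta_sigma) / sigma0)
Stress ratio = (99.4 + 95.4) / 99.4 = 1.95976
log10(1.95976) = 0.292203
Cc * H / (1 + e0) = 0.33 * 7.3 / (1 + 0.83) = 1.31639
Sc = 1.31639 * 0.292203
Sc = 0.3847 m


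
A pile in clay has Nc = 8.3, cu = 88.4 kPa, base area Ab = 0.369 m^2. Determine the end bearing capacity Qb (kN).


Using Qb = Nc * cu * Ab
Qb = 8.3 * 88.4 * 0.369
Qb = 270.74 kN


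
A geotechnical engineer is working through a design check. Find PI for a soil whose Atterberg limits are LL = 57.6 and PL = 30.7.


Using PI = LL - PL
PI = 57.6 - 30.7
PI = 26.9


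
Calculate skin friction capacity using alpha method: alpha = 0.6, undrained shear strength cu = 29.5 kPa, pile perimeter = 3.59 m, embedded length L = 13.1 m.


Using Qs = alpha * cu * perimeter * L
Qs = 0.6 * 29.5 * 3.59 * 13.1
Qs = 832.41 kN


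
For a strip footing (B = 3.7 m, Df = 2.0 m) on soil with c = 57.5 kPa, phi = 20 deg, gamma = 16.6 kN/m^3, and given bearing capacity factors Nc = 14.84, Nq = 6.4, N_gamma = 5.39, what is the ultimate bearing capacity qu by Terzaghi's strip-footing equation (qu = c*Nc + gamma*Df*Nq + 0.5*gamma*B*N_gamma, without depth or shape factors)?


Result: 1231.31 kPa

Derivation:
Compute qu = c*Nc + gamma*Df*Nq + 0.5*gamma*B*N_gamma
Term 1: 57.5 * 14.84 = 853.3
Term 2: 16.6 * 2.0 * 6.4 = 212.48
Term 3: 0.5 * 16.6 * 3.7 * 5.39 = 165.5269
qu = 853.3 + 212.48 + 165.5269
qu = 1231.31 kPa


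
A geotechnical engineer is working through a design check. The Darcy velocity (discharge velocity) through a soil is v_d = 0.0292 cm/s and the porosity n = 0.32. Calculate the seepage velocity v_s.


Result: 0.09125 cm/s

Derivation:
Using v_s = v_d / n
v_s = 0.0292 / 0.32
v_s = 0.09125 cm/s


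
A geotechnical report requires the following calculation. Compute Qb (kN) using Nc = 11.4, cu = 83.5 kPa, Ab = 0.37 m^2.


Using Qb = Nc * cu * Ab
Qb = 11.4 * 83.5 * 0.37
Qb = 352.2 kN


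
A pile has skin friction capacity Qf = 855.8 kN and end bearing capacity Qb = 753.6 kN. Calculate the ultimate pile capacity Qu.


Result: 1609.4 kN

Derivation:
Using Qu = Qf + Qb
Qu = 855.8 + 753.6
Qu = 1609.4 kN


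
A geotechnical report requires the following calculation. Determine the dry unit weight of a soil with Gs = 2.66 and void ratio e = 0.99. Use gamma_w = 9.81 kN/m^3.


Result: 13.113 kN/m^3

Derivation:
Using gamma_d = Gs * gamma_w / (1 + e)
gamma_d = 2.66 * 9.81 / (1 + 0.99)
gamma_d = 2.66 * 9.81 / 1.99
gamma_d = 13.113 kN/m^3


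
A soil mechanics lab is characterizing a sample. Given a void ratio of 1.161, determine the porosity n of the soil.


Result: 0.5373

Derivation:
Using the relation n = e / (1 + e)
n = 1.161 / (1 + 1.161)
n = 1.161 / 2.161
n = 0.5373


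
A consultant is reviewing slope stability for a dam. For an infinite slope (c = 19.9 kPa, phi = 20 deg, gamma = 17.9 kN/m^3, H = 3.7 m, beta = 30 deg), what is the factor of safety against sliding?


Result: 1.324

Derivation:
Using Fs = c / (gamma*H*sin(beta)*cos(beta)) + tan(phi)/tan(beta)
Cohesion contribution = 19.9 / (17.9*3.7*sin(30)*cos(30))
Cohesion contribution = 0.693901
Friction contribution = tan(20)/tan(30) = 0.630415
Fs = 0.693901 + 0.630415
Fs = 1.324


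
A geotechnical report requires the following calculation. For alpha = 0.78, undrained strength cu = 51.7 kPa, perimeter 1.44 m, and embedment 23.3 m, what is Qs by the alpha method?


Using Qs = alpha * cu * perimeter * L
Qs = 0.78 * 51.7 * 1.44 * 23.3
Qs = 1353.02 kN


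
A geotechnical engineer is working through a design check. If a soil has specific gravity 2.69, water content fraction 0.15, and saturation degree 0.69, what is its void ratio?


Result: 0.5848

Derivation:
Using the relation e = Gs * w / S
e = 2.69 * 0.15 / 0.69
e = 0.5848


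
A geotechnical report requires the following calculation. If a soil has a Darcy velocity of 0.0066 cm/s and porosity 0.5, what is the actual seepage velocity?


Using v_s = v_d / n
v_s = 0.0066 / 0.5
v_s = 0.0132 cm/s


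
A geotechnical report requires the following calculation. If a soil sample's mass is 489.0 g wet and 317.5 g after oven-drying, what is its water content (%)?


Using w = (m_wet - m_dry) / m_dry * 100
m_wet - m_dry = 489.0 - 317.5 = 171.5 g
w = 171.5 / 317.5 * 100
w = 54.02 %


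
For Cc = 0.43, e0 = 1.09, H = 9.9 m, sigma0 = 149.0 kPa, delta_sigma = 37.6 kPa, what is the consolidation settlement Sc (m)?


Using Sc = Cc * H / (1 + e0) * log10((sigma0 + delta_sigma) / sigma0)
Stress ratio = (149.0 + 37.6) / 149.0 = 1.25235
log10(1.25235) = 0.0977254
Cc * H / (1 + e0) = 0.43 * 9.9 / (1 + 1.09) = 2.03684
Sc = 2.03684 * 0.0977254
Sc = 0.1991 m


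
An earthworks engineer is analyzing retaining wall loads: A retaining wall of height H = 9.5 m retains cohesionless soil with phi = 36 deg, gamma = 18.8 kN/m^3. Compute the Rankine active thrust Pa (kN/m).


Compute active earth pressure coefficient:
Ka = tan^2(45 - phi/2) = tan^2(27.0) = 0.259616
Compute active force:
Pa = 0.5 * Ka * gamma * H^2
Pa = 0.5 * 0.259616 * 18.8 * 9.5^2
Pa = 220.25 kN/m


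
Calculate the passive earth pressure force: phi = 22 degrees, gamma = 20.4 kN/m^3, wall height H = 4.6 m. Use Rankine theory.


Compute passive earth pressure coefficient:
Kp = tan^2(45 + phi/2) = tan^2(56.0) = 2.197987
Compute passive force:
Pp = 0.5 * Kp * gamma * H^2
Pp = 0.5 * 2.197987 * 20.4 * 4.6^2
Pp = 474.4 kN/m


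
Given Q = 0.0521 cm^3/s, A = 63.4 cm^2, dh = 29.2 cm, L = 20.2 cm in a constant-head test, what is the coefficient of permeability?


Compute hydraulic gradient:
i = dh / L = 29.2 / 20.2 = 1.44554
Then apply Darcy's law:
k = Q / (A * i)
k = 0.0521 / (63.4 * 1.44554)
k = 0.0521 / 91.6475
k = 0.000568 cm/s


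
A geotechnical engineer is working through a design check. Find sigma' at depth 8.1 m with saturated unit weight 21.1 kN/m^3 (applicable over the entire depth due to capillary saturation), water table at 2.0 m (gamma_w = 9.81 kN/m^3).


Total stress = gamma_sat * depth
sigma = 21.1 * 8.1 = 170.91 kPa
Pore water pressure u = gamma_w * (depth - d_wt)
u = 9.81 * (8.1 - 2.0) = 59.841 kPa
Effective stress = sigma - u
sigma' = 170.91 - 59.841 = 111.07 kPa


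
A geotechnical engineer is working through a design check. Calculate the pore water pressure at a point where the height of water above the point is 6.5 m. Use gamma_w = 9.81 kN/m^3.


Result: 63.77 kPa

Derivation:
Using u = gamma_w * h_w
u = 9.81 * 6.5
u = 63.77 kPa


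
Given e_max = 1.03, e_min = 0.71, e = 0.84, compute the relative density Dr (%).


Using Dr = (e_max - e) / (e_max - e_min) * 100
e_max - e = 1.03 - 0.84 = 0.19
e_max - e_min = 1.03 - 0.71 = 0.32
Dr = 0.19 / 0.32 * 100
Dr = 59.38 %


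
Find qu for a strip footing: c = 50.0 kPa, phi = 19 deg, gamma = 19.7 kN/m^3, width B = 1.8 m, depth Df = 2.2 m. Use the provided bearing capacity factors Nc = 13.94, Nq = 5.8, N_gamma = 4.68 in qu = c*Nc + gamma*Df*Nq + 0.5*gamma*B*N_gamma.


Result: 1031.35 kPa

Derivation:
Compute qu = c*Nc + gamma*Df*Nq + 0.5*gamma*B*N_gamma
Term 1: 50.0 * 13.94 = 697.0
Term 2: 19.7 * 2.2 * 5.8 = 251.372
Term 3: 0.5 * 19.7 * 1.8 * 4.68 = 82.9764
qu = 697.0 + 251.372 + 82.9764
qu = 1031.35 kPa


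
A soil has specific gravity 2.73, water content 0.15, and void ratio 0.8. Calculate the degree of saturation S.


Using S = Gs * w / e
S = 2.73 * 0.15 / 0.8
S = 0.5119


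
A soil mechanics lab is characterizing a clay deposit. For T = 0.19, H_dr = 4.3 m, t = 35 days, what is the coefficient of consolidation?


Result: 0.10037 m^2/day

Derivation:
Using cv = T * H_dr^2 / t
H_dr^2 = 4.3^2 = 18.49
cv = 0.19 * 18.49 / 35
cv = 0.10037 m^2/day


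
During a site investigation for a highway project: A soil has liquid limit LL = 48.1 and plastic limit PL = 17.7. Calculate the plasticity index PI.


Result: 30.4

Derivation:
Using PI = LL - PL
PI = 48.1 - 17.7
PI = 30.4


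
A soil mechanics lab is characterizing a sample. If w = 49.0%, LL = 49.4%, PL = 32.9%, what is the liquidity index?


Result: 0.976

Derivation:
First compute the plasticity index:
PI = LL - PL = 49.4 - 32.9 = 16.5
Then compute the liquidity index:
LI = (w - PL) / PI
LI = (49.0 - 32.9) / 16.5
LI = 0.976


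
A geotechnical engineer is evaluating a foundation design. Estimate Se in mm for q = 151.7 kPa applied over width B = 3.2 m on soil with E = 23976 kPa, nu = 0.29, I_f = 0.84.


Using Se = q * B * (1 - nu^2) * I_f / E
1 - nu^2 = 1 - 0.29^2 = 0.9159
Se = 151.7 * 3.2 * 0.9159 * 0.84 / 23976
Se = 0.015577 m
Convert to mm: Se = 0.015577 * 1000 = 15.577 mm


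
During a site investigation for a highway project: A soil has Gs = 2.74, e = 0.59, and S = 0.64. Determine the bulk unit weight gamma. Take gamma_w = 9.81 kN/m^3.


Using gamma = gamma_w * (Gs + S*e) / (1 + e)
Numerator: Gs + S*e = 2.74 + 0.64*0.59 = 3.1176
Denominator: 1 + e = 1 + 0.59 = 1.59
gamma = 9.81 * 3.1176 / 1.59
gamma = 19.235 kN/m^3


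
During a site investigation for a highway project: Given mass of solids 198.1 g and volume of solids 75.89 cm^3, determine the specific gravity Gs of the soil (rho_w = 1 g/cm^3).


Using Gs = m_s / (V_s * rho_w)
Since rho_w = 1 g/cm^3:
Gs = 198.1 / 75.89
Gs = 2.61


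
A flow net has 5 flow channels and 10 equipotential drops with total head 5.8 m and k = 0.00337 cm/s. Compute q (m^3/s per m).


Result: 9.773e-05 m^3/s per m

Derivation:
Convert k to m/s for unit consistency with H:
k = 0.00337 cm/s = 0.00337 / 100 m/s = 3.37e-05 m/s
Using q = k * H * Nf / Nd
Nf / Nd = 5 / 10 = 0.5
q = 3.37e-05 * 5.8 * 0.5
q = 9.773e-05 m^3/s per m


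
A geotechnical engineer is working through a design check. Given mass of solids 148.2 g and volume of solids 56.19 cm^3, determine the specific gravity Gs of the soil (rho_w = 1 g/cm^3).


Result: 2.637

Derivation:
Using Gs = m_s / (V_s * rho_w)
Since rho_w = 1 g/cm^3:
Gs = 148.2 / 56.19
Gs = 2.637


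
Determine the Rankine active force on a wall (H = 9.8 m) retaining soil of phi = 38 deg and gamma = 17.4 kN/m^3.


Result: 198.76 kN/m

Derivation:
Compute active earth pressure coefficient:
Ka = tan^2(45 - phi/2) = tan^2(26.0) = 0.237883
Compute active force:
Pa = 0.5 * Ka * gamma * H^2
Pa = 0.5 * 0.237883 * 17.4 * 9.8^2
Pa = 198.76 kN/m


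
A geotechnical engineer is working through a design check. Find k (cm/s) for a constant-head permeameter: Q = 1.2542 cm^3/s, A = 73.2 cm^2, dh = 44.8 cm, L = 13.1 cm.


Compute hydraulic gradient:
i = dh / L = 44.8 / 13.1 = 3.41985
Then apply Darcy's law:
k = Q / (A * i)
k = 1.2542 / (73.2 * 3.41985)
k = 1.2542 / 250.333
k = 0.00501 cm/s


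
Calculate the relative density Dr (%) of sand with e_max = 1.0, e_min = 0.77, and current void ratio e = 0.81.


Using Dr = (e_max - e) / (e_max - e_min) * 100
e_max - e = 1.0 - 0.81 = 0.19
e_max - e_min = 1.0 - 0.77 = 0.23
Dr = 0.19 / 0.23 * 100
Dr = 82.61 %


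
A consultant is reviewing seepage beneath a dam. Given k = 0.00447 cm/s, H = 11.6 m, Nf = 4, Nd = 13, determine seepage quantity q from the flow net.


Convert k to m/s for unit consistency with H:
k = 0.00447 cm/s = 0.00447 / 100 m/s = 4.47e-05 m/s
Using q = k * H * Nf / Nd
Nf / Nd = 4 / 13 = 0.3077
q = 4.47e-05 * 11.6 * 0.3077
q = 0.0001595 m^3/s per m


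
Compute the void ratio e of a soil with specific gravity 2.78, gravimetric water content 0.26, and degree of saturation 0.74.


Result: 0.9768

Derivation:
Using the relation e = Gs * w / S
e = 2.78 * 0.26 / 0.74
e = 0.9768


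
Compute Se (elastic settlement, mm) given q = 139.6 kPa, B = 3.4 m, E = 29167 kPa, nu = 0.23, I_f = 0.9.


Using Se = q * B * (1 - nu^2) * I_f / E
1 - nu^2 = 1 - 0.23^2 = 0.9471
Se = 139.6 * 3.4 * 0.9471 * 0.9 / 29167
Se = 0.013871 m
Convert to mm: Se = 0.013871 * 1000 = 13.871 mm


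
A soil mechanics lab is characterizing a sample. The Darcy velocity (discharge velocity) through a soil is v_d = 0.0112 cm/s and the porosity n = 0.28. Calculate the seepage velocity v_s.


Result: 0.04 cm/s

Derivation:
Using v_s = v_d / n
v_s = 0.0112 / 0.28
v_s = 0.04 cm/s
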